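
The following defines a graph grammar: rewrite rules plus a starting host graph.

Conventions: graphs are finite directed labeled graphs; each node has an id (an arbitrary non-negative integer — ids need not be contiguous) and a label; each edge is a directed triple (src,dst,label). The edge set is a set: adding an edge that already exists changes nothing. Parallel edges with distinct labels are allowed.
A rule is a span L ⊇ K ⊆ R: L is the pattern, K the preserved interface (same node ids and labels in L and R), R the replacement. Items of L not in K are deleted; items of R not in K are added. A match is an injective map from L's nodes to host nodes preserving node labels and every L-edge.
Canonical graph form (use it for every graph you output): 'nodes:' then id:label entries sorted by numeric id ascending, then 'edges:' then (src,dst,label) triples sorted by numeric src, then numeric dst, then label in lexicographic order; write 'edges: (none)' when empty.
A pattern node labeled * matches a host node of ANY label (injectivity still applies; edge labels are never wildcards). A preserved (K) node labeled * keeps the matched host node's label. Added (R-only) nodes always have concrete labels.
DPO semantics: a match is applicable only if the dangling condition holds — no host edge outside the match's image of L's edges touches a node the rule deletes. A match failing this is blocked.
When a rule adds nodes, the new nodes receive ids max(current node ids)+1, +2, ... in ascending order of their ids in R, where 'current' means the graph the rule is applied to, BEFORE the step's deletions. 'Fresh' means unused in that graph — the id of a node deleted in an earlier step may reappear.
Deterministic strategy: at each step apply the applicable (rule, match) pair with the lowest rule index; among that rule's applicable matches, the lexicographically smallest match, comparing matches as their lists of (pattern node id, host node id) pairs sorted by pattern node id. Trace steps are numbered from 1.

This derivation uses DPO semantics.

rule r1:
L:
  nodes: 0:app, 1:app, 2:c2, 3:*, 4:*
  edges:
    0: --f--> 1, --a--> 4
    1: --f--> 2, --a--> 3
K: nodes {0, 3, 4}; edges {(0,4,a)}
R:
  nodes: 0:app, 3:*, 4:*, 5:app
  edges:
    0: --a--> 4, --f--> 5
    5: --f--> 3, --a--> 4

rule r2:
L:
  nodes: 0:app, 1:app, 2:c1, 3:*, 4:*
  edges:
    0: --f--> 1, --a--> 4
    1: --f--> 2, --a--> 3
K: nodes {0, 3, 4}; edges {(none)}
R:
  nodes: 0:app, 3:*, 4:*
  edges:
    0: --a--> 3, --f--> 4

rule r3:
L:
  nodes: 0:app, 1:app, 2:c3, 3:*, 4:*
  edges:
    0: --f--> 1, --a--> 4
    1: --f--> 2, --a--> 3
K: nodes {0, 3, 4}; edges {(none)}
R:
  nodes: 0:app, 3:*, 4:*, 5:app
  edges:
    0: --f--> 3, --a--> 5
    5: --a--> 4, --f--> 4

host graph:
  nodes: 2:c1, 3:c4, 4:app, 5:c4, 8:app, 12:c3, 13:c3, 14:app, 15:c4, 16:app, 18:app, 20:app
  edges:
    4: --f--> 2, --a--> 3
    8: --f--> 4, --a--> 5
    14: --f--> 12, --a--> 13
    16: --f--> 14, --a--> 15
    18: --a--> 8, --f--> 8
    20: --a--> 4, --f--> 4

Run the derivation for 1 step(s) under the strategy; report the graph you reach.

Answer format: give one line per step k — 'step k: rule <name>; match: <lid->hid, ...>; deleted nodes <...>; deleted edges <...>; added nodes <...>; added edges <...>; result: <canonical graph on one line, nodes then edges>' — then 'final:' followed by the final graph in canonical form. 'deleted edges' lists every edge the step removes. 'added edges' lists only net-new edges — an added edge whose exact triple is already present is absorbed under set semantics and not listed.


step 1: rule r3; match: 0->16, 1->14, 2->12, 3->13, 4->15; deleted nodes 12, 14; deleted edges (14,12,f); (14,13,a); (16,14,f); (16,15,a); added nodes 21; added edges (16,13,f); (16,21,a); (21,15,a); (21,15,f); result: nodes: 2:c1, 3:c4, 4:app, 5:c4, 8:app, 13:c3, 15:c4, 16:app, 18:app, 20:app, 21:app edges: (4,2,f); (4,3,a); (8,4,f); (8,5,a); (16,13,f); (16,21,a); (18,8,a); (18,8,f); (20,4,a); (20,4,f); (21,15,a); (21,15,f)
final:
nodes: 2:c1, 3:c4, 4:app, 5:c4, 8:app, 13:c3, 15:c4, 16:app, 18:app, 20:app, 21:app
edges: (4,2,f); (4,3,a); (8,4,f); (8,5,a); (16,13,f); (16,21,a); (18,8,a); (18,8,f); (20,4,a); (20,4,f); (21,15,a); (21,15,f)


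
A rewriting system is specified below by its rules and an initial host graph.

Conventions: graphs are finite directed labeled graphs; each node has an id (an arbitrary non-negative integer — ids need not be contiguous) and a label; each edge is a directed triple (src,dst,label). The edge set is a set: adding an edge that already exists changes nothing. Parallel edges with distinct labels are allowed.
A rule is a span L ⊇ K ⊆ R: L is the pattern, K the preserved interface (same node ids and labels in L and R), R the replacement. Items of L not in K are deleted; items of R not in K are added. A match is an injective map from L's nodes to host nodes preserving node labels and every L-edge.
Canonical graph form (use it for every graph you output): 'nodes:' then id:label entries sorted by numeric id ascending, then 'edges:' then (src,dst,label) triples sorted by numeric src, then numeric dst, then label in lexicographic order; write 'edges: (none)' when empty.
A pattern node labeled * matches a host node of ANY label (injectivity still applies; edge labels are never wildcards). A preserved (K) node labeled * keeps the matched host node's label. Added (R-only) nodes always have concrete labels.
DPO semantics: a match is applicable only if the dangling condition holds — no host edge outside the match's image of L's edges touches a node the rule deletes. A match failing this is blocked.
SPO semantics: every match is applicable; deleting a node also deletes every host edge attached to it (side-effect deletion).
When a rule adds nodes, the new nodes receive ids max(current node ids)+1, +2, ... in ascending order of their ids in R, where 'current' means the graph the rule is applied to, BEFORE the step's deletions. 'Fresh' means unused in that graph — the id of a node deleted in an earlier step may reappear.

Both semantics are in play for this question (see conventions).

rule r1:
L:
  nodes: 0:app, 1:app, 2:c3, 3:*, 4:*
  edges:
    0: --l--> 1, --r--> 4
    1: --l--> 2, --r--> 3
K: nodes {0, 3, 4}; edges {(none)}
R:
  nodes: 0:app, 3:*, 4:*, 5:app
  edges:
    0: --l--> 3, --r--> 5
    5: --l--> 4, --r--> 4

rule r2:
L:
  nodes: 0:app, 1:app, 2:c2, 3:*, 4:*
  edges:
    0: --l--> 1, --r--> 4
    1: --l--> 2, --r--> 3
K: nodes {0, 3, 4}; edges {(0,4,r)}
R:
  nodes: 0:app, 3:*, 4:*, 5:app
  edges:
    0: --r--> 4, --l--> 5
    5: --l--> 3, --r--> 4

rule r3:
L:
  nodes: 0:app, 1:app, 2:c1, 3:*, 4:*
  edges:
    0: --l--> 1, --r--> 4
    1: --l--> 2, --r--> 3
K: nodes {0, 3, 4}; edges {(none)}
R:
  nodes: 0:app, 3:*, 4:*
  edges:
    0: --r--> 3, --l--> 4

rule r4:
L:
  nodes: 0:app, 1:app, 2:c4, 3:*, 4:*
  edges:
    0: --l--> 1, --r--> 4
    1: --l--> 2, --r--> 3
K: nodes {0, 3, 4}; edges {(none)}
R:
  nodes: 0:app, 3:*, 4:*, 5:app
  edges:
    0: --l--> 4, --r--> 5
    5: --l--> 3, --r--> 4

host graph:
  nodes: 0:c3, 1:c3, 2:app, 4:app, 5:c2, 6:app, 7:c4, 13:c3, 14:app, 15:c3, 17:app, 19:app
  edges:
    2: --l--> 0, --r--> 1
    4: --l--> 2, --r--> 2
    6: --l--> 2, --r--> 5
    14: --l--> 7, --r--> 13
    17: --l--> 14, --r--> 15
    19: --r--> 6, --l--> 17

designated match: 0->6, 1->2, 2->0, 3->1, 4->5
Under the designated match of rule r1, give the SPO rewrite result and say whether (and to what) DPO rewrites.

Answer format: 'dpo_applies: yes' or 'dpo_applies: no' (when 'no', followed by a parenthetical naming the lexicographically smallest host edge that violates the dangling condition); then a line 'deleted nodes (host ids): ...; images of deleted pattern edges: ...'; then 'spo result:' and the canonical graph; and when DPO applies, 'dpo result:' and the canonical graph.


dpo_applies: no
(the rule deletes node 2, which keeps host edge (4,2,l) outside the match image — the dangling condition fails, DPO blocks; SPO proceeds and side-deletes such edges)
deleted nodes (host ids): 0, 2; images of deleted pattern edges: (2,0,l); (2,1,r); (6,2,l); (6,5,r)
spo result:
nodes: 1:c3, 4:app, 5:c2, 6:app, 7:c4, 13:c3, 14:app, 15:c3, 17:app, 19:app, 20:app
edges: (6,1,l); (6,20,r); (14,7,l); (14,13,r); (17,14,l); (17,15,r); (19,6,r); (19,17,l); (20,5,l); (20,5,r)


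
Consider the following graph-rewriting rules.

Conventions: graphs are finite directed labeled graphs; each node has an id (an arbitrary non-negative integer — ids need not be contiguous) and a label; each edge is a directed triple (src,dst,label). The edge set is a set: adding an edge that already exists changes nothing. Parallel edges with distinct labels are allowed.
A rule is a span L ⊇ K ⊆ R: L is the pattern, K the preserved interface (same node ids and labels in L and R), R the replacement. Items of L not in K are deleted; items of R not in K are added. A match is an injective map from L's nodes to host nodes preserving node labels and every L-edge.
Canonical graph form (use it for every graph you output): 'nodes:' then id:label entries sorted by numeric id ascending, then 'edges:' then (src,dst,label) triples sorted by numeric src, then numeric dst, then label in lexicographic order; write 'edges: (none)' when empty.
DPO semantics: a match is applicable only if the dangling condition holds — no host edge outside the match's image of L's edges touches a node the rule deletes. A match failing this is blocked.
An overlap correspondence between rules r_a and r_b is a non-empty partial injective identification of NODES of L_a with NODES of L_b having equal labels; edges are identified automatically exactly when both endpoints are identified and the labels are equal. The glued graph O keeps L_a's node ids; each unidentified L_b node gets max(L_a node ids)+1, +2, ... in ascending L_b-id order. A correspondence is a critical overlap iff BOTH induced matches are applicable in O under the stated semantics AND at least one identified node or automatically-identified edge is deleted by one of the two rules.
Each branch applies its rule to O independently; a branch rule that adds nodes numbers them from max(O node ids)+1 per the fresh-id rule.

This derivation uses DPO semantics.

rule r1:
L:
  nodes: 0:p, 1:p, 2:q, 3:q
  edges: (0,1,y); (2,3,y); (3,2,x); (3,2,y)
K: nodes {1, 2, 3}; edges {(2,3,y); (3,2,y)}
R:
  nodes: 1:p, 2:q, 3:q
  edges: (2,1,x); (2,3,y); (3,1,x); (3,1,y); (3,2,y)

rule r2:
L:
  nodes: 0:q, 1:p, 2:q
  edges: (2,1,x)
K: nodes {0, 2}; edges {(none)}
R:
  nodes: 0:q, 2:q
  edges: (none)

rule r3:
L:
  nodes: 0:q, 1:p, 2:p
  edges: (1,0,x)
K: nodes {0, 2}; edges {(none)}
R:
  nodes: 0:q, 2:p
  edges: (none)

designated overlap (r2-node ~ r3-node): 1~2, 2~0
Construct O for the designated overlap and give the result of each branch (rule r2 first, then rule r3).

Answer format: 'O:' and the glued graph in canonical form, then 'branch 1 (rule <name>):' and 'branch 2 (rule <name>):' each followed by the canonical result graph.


O:
nodes: 0:q, 1:p, 2:q, 3:p
edges: (2,1,x); (3,2,x)
branch 1 (rule r2):
nodes: 0:q, 2:q, 3:p
edges: (3,2,x)
branch 2 (rule r3):
nodes: 0:q, 1:p, 2:q
edges: (2,1,x)


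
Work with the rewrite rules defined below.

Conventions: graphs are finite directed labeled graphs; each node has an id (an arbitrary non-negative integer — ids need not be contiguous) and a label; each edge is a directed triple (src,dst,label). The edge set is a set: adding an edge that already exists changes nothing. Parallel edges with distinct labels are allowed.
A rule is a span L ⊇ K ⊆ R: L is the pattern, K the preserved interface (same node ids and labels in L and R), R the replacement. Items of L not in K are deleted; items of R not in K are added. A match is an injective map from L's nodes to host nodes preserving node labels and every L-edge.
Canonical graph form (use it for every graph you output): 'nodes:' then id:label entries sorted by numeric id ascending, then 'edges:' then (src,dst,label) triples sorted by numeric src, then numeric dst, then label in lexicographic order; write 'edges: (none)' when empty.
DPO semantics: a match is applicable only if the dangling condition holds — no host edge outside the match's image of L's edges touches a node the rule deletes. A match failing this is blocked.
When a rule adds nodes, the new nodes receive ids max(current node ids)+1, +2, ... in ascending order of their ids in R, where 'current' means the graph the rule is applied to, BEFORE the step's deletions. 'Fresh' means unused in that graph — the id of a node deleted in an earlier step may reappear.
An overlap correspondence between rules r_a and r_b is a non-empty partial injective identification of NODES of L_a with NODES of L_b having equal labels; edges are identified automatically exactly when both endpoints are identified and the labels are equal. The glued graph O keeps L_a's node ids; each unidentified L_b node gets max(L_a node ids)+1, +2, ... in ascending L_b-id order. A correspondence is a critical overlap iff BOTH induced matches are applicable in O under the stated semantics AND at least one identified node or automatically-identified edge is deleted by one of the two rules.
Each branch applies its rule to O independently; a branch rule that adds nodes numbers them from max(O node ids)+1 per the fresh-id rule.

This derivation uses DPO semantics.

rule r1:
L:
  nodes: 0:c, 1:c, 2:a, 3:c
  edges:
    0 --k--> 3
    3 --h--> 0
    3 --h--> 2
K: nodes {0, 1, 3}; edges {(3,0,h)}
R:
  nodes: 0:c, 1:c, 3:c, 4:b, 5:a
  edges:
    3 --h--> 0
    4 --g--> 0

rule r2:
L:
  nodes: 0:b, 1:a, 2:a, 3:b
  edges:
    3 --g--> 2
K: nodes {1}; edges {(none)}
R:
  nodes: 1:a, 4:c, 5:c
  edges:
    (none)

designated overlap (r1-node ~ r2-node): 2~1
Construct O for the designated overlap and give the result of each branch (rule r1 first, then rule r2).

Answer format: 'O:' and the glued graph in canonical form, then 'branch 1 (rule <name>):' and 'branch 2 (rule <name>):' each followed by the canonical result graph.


O:
nodes: 0:c, 1:c, 2:a, 3:c, 4:b, 5:a, 6:b
edges: (0,3,k); (3,0,h); (3,2,h); (6,5,g)
branch 1 (rule r1):
nodes: 0:c, 1:c, 3:c, 4:b, 5:a, 6:b, 7:b, 8:a
edges: (3,0,h); (6,5,g); (7,0,g)
branch 2 (rule r2):
nodes: 0:c, 1:c, 2:a, 3:c, 7:c, 8:c
edges: (0,3,k); (3,0,h); (3,2,h)


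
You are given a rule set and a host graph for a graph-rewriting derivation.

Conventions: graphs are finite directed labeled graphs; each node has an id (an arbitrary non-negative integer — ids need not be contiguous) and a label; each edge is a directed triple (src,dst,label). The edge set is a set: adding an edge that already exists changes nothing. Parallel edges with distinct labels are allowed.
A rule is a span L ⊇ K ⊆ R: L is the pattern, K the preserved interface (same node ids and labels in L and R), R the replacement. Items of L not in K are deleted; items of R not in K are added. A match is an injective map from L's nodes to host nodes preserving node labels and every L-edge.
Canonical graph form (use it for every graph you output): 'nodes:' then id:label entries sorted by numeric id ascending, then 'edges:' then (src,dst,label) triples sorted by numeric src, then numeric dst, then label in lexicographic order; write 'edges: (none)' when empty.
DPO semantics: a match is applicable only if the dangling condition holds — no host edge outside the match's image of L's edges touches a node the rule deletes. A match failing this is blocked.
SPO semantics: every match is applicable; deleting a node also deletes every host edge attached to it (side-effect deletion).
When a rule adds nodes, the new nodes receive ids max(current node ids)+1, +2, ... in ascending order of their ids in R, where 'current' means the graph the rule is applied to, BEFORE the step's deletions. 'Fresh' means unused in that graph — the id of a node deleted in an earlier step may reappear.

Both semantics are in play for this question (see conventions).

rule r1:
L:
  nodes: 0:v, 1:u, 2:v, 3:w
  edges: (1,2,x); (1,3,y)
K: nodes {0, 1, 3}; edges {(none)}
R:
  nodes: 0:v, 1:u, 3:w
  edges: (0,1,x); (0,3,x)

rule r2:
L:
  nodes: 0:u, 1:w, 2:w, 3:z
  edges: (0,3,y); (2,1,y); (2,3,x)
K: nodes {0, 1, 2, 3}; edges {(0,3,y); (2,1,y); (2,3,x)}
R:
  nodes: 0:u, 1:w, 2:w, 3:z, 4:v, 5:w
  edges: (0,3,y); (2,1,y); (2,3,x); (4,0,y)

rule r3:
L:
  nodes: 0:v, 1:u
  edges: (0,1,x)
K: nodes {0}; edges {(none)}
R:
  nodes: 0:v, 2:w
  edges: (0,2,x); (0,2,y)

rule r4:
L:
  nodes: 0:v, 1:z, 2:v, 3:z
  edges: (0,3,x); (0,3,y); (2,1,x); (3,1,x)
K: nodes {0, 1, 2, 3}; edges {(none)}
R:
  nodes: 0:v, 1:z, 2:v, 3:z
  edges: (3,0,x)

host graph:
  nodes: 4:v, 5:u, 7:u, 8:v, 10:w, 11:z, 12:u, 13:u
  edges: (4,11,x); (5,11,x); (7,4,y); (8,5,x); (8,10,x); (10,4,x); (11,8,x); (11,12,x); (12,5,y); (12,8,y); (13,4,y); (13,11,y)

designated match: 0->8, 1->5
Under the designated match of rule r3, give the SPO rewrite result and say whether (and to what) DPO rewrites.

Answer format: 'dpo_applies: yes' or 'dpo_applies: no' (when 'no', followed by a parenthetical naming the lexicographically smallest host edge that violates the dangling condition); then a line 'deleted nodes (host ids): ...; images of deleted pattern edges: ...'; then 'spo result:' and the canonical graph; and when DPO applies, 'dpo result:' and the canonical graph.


dpo_applies: no
(the rule deletes node 5, which keeps host edge (5,11,x) outside the match image — the dangling condition fails, DPO blocks; SPO proceeds and side-deletes such edges)
deleted nodes (host ids): 5; images of deleted pattern edges: (8,5,x)
spo result:
nodes: 4:v, 7:u, 8:v, 10:w, 11:z, 12:u, 13:u, 14:w
edges: (4,11,x); (7,4,y); (8,10,x); (8,14,x); (8,14,y); (10,4,x); (11,8,x); (11,12,x); (12,8,y); (13,4,y); (13,11,y)


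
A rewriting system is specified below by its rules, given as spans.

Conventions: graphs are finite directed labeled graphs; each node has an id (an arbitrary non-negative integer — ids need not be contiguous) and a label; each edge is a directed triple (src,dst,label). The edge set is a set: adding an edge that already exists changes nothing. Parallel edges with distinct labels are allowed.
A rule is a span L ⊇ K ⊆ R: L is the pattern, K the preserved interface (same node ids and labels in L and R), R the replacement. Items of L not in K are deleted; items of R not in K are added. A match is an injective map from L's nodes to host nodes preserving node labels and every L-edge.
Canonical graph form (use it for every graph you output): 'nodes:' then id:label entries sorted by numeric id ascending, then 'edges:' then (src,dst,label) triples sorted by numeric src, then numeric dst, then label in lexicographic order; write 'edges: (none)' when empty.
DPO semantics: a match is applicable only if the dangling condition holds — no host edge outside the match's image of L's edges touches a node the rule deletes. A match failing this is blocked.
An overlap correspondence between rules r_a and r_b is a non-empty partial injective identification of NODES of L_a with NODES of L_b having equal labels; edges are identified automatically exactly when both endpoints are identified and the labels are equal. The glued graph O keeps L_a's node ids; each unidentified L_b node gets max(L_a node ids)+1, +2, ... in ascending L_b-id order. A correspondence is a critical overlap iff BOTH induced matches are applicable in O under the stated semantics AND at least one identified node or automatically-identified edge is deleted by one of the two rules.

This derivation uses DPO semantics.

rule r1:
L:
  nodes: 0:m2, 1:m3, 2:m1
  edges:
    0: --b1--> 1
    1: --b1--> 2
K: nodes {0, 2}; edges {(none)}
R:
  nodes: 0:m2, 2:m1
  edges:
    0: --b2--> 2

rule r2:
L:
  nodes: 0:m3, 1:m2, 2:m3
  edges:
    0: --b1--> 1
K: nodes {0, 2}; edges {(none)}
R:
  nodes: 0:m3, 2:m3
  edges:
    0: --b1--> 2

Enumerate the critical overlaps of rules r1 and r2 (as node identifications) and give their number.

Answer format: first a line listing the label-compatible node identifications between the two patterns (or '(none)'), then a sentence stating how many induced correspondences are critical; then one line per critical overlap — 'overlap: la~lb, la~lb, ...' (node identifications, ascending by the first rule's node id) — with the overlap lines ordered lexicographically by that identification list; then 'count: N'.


label-compatible node identifications between L(r1) and L(r2): 0~1, 1~0, 1~2
1 of the induced correspondences is a critical overlap of r1 and r2.
overlap: 1~2
count: 1


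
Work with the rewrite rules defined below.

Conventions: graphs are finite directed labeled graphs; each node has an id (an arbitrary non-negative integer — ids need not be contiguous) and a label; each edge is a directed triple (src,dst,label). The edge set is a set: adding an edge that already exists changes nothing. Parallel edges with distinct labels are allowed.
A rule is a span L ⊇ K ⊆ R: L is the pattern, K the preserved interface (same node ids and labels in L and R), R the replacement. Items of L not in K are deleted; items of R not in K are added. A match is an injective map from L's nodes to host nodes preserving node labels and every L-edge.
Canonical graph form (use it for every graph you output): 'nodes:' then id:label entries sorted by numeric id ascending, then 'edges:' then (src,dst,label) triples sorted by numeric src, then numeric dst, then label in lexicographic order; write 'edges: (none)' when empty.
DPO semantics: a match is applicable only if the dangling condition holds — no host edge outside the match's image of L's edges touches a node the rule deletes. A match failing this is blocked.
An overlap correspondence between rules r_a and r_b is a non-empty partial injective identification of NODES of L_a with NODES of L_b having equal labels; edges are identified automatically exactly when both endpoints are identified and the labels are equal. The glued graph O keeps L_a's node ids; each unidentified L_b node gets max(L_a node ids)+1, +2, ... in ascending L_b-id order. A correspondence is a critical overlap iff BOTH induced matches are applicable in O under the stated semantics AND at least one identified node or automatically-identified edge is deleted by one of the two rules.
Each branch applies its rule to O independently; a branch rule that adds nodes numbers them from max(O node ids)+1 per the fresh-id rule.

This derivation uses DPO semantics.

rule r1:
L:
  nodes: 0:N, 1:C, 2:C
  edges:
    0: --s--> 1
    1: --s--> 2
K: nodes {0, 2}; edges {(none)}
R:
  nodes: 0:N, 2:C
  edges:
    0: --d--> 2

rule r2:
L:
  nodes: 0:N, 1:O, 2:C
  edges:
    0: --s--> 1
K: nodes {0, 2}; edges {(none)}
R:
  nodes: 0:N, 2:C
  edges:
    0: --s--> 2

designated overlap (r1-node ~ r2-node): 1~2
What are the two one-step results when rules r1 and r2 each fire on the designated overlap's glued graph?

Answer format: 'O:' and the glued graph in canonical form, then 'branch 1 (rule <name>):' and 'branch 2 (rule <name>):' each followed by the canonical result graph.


O:
nodes: 0:N, 1:C, 2:C, 3:N, 4:O
edges: (0,1,s); (1,2,s); (3,4,s)
branch 1 (rule r1):
nodes: 0:N, 2:C, 3:N, 4:O
edges: (0,2,d); (3,4,s)
branch 2 (rule r2):
nodes: 0:N, 1:C, 2:C, 3:N
edges: (0,1,s); (1,2,s); (3,1,s)


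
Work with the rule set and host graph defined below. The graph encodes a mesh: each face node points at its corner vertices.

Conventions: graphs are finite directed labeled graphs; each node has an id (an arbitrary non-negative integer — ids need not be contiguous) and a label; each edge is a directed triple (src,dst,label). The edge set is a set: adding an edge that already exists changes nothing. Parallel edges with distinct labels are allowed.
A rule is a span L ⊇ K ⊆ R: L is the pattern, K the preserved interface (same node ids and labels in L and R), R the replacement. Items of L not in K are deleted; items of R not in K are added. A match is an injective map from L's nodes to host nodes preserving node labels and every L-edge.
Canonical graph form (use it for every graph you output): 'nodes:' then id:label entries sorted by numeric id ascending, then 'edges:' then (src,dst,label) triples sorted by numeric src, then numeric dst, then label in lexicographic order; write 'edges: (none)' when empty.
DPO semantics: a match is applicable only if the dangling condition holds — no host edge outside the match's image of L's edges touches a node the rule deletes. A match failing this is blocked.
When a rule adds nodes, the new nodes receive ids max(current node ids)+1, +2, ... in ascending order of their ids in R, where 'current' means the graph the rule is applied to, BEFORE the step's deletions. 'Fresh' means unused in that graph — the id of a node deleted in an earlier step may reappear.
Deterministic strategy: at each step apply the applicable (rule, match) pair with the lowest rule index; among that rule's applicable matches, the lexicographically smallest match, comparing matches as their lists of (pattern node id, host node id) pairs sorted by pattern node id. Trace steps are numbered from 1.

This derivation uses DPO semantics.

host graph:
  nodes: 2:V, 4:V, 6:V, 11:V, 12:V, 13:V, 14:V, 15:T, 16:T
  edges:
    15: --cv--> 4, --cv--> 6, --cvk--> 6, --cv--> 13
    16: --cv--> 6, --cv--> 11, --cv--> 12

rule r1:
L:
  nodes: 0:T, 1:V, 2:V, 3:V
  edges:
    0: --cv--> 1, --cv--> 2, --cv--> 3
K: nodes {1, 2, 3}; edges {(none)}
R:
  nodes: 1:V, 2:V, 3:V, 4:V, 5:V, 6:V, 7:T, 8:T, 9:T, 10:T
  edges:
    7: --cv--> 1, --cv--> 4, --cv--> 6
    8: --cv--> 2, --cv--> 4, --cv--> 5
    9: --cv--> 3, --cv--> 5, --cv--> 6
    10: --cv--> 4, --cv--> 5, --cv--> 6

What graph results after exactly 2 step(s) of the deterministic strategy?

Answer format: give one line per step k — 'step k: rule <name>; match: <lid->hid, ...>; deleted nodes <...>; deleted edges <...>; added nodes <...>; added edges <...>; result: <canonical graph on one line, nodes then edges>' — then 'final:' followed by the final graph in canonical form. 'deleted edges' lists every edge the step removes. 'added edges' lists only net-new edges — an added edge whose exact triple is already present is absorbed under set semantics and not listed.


step 1: rule r1; match: 0->16, 1->6, 2->11, 3->12; deleted nodes 16; deleted edges (16,6,cv); (16,11,cv); (16,12,cv); added nodes 17, 18, 19, 20, 21, 22, 23; added edges (20,6,cv); (20,17,cv); (20,19,cv); (21,11,cv); (21,17,cv); (21,18,cv); (22,12,cv); (22,18,cv); (22,19,cv); (23,17,cv); (23,18,cv); (23,19,cv); result: nodes: 2:V, 4:V, 6:V, 11:V, 12:V, 13:V, 14:V, 15:T, 17:V, 18:V, 19:V, 20:T, 21:T, 22:T, 23:T edges: (15,4,cv); (15,6,cv); (15,6,cvk); (15,13,cv); (20,6,cv); (20,17,cv); (20,19,cv); (21,11,cv); (21,17,cv); (21,18,cv); (22,12,cv); (22,18,cv); (22,19,cv); (23,17,cv); (23,18,cv); (23,19,cv)
step 2: rule r1; match: 0->20, 1->6, 2->17, 3->19; deleted nodes 20; deleted edges (20,6,cv); (20,17,cv); (20,19,cv); added nodes 24, 25, 26, 27, 28, 29, 30; added edges (27,6,cv); (27,24,cv); (27,26,cv); (28,17,cv); (28,24,cv); (28,25,cv); (29,19,cv); (29,25,cv); (29,26,cv); (30,24,cv); (30,25,cv); (30,26,cv); result: nodes: 2:V, 4:V, 6:V, 11:V, 12:V, 13:V, 14:V, 15:T, 17:V, 18:V, 19:V, 21:T, 22:T, 23:T, 24:V, 25:V, 26:V, 27:T, 28:T, 29:T, 30:T edges: (15,4,cv); (15,6,cv); (15,6,cvk); (15,13,cv); (21,11,cv); (21,17,cv); (21,18,cv); (22,12,cv); (22,18,cv); (22,19,cv); (23,17,cv); (23,18,cv); (23,19,cv); (27,6,cv); (27,24,cv); (27,26,cv); (28,17,cv); (28,24,cv); (28,25,cv); (29,19,cv); (29,25,cv); (29,26,cv); (30,24,cv); (30,25,cv); (30,26,cv)
final:
nodes: 2:V, 4:V, 6:V, 11:V, 12:V, 13:V, 14:V, 15:T, 17:V, 18:V, 19:V, 21:T, 22:T, 23:T, 24:V, 25:V, 26:V, 27:T, 28:T, 29:T, 30:T
edges: (15,4,cv); (15,6,cv); (15,6,cvk); (15,13,cv); (21,11,cv); (21,17,cv); (21,18,cv); (22,12,cv); (22,18,cv); (22,19,cv); (23,17,cv); (23,18,cv); (23,19,cv); (27,6,cv); (27,24,cv); (27,26,cv); (28,17,cv); (28,24,cv); (28,25,cv); (29,19,cv); (29,25,cv); (29,26,cv); (30,24,cv); (30,25,cv); (30,26,cv)


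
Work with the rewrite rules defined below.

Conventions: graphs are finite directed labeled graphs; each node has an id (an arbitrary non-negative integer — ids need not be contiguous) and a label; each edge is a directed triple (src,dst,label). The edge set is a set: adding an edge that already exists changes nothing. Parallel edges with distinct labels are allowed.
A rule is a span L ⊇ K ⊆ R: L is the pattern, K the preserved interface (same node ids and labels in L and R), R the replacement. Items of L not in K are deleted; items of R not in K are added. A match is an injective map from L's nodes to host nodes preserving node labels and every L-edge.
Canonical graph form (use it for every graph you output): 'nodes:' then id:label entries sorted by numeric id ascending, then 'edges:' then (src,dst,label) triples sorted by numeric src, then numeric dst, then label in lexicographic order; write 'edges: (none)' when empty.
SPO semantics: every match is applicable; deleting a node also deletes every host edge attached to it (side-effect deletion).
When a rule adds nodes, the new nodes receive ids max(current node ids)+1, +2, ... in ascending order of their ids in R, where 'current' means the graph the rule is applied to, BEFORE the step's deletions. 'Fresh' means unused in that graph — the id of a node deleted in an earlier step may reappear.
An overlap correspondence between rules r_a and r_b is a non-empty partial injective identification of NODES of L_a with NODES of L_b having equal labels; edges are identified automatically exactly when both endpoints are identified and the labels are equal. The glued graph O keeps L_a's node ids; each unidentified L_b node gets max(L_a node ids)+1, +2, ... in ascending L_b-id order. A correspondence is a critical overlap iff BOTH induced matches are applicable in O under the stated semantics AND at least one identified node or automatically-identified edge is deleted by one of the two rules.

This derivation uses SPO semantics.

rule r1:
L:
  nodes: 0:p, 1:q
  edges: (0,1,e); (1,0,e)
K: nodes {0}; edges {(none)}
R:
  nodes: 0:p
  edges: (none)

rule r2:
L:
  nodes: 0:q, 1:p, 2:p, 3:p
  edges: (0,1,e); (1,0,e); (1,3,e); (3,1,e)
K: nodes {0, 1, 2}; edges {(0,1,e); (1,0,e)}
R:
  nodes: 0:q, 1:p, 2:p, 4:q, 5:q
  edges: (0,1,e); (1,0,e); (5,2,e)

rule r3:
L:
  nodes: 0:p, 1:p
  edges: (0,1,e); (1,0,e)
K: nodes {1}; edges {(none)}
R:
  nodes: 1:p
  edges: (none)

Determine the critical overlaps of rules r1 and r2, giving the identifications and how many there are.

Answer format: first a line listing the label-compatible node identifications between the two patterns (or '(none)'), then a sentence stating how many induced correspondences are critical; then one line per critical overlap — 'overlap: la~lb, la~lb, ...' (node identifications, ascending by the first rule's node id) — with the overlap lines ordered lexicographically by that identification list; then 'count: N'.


label-compatible node identifications between L(r1) and L(r2): 0~1, 0~2, 0~3, 1~0
5 of the induced correspondences are critical overlaps of r1 and r2.
overlap: 0~1, 1~0
overlap: 0~2, 1~0
overlap: 0~3
overlap: 0~3, 1~0
overlap: 1~0
count: 5


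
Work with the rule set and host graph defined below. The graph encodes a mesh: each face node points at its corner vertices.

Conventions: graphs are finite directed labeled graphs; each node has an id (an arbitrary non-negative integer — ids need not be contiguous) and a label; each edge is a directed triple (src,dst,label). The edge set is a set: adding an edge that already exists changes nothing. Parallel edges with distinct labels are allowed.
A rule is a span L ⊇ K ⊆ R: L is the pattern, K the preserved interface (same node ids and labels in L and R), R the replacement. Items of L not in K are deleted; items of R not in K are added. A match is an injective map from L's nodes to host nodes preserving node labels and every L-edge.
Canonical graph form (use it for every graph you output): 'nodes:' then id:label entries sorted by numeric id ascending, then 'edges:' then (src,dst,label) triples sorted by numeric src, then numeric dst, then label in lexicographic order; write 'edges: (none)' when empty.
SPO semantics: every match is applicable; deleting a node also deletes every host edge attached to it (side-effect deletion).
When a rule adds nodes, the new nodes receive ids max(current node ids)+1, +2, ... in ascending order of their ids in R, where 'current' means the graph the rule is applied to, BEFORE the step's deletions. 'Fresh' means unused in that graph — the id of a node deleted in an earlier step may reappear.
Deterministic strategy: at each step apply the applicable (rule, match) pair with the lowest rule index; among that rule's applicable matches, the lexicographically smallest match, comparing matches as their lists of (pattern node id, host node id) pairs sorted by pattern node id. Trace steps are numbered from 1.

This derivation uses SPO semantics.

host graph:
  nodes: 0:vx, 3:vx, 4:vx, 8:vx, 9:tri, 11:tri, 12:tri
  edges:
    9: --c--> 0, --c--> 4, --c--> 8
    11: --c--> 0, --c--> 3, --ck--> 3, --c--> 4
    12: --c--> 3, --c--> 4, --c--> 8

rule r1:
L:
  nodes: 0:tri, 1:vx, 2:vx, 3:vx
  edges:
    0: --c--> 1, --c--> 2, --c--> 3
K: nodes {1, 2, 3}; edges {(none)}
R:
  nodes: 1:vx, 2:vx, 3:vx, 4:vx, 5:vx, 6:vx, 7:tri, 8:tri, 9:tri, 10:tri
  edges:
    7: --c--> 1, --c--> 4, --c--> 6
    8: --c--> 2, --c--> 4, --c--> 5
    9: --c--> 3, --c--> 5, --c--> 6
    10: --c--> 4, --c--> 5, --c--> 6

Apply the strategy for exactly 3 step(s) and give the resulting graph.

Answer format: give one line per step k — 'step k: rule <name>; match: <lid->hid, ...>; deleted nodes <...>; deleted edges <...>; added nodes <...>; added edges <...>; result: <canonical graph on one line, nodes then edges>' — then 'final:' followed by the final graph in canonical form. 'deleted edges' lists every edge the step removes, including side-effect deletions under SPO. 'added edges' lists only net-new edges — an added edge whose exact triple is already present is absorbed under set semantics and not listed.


step 1: rule r1; match: 0->9, 1->0, 2->4, 3->8; deleted nodes 9; deleted edges (9,0,c); (9,4,c); (9,8,c); added nodes 13, 14, 15, 16, 17, 18, 19; added edges (16,0,c); (16,13,c); (16,15,c); (17,4,c); (17,13,c); (17,14,c); (18,8,c); (18,14,c); (18,15,c); (19,13,c); (19,14,c); (19,15,c); result: nodes: 0:vx, 3:vx, 4:vx, 8:vx, 11:tri, 12:tri, 13:vx, 14:vx, 15:vx, 16:tri, 17:tri, 18:tri, 19:tri edges: (11,0,c); (11,3,c); (11,3,ck); (11,4,c); (12,3,c); (12,4,c); (12,8,c); (16,0,c); (16,13,c); (16,15,c); (17,4,c); (17,13,c); (17,14,c); (18,8,c); (18,14,c); (18,15,c); (19,13,c); (19,14,c); (19,15,c)
step 2: rule r1; match: 0->11, 1->0, 2->3, 3->4; deleted nodes 11; deleted edges (11,0,c); (11,3,c); (11,3,ck); (11,4,c); added nodes 20, 21, 22, 23, 24, 25, 26; added edges (23,0,c); (23,20,c); (23,22,c); (24,3,c); (24,20,c); (24,21,c); (25,4,c); (25,21,c); (25,22,c); (26,20,c); (26,21,c); (26,22,c); result: nodes: 0:vx, 3:vx, 4:vx, 8:vx, 12:tri, 13:vx, 14:vx, 15:vx, 16:tri, 17:tri, 18:tri, 19:tri, 20:vx, 21:vx, 22:vx, 23:tri, 24:tri, 25:tri, 26:tri edges: (12,3,c); (12,4,c); (12,8,c); (16,0,c); (16,13,c); (16,15,c); (17,4,c); (17,13,c); (17,14,c); (18,8,c); (18,14,c); (18,15,c); (19,13,c); (19,14,c); (19,15,c); (23,0,c); (23,20,c); (23,22,c); (24,3,c); (24,20,c); (24,21,c); (25,4,c); (25,21,c); (25,22,c); (26,20,c); (26,21,c); (26,22,c)
step 3: rule r1; match: 0->12, 1->3, 2->4, 3->8; deleted nodes 12; deleted edges (12,3,c); (12,4,c); (12,8,c); added nodes 27, 28, 29, 30, 31, 32, 33; added edges (30,3,c); (30,27,c); (30,29,c); (31,4,c); (31,27,c); (31,28,c); (32,8,c); (32,28,c); (32,29,c); (33,27,c); (33,28,c); (33,29,c); result: nodes: 0:vx, 3:vx, 4:vx, 8:vx, 13:vx, 14:vx, 15:vx, 16:tri, 17:tri, 18:tri, 19:tri, 20:vx, 21:vx, 22:vx, 23:tri, 24:tri, 25:tri, 26:tri, 27:vx, 28:vx, 29:vx, 30:tri, 31:tri, 32:tri, 33:tri edges: (16,0,c); (16,13,c); (16,15,c); (17,4,c); (17,13,c); (17,14,c); (18,8,c); (18,14,c); (18,15,c); (19,13,c); (19,14,c); (19,15,c); (23,0,c); (23,20,c); (23,22,c); (24,3,c); (24,20,c); (24,21,c); (25,4,c); (25,21,c); (25,22,c); (26,20,c); (26,21,c); (26,22,c); (30,3,c); (30,27,c); (30,29,c); (31,4,c); (31,27,c); (31,28,c); (32,8,c); (32,28,c); (32,29,c); (33,27,c); (33,28,c); (33,29,c)
final:
nodes: 0:vx, 3:vx, 4:vx, 8:vx, 13:vx, 14:vx, 15:vx, 16:tri, 17:tri, 18:tri, 19:tri, 20:vx, 21:vx, 22:vx, 23:tri, 24:tri, 25:tri, 26:tri, 27:vx, 28:vx, 29:vx, 30:tri, 31:tri, 32:tri, 33:tri
edges: (16,0,c); (16,13,c); (16,15,c); (17,4,c); (17,13,c); (17,14,c); (18,8,c); (18,14,c); (18,15,c); (19,13,c); (19,14,c); (19,15,c); (23,0,c); (23,20,c); (23,22,c); (24,3,c); (24,20,c); (24,21,c); (25,4,c); (25,21,c); (25,22,c); (26,20,c); (26,21,c); (26,22,c); (30,3,c); (30,27,c); (30,29,c); (31,4,c); (31,27,c); (31,28,c); (32,8,c); (32,28,c); (32,29,c); (33,27,c); (33,28,c); (33,29,c)


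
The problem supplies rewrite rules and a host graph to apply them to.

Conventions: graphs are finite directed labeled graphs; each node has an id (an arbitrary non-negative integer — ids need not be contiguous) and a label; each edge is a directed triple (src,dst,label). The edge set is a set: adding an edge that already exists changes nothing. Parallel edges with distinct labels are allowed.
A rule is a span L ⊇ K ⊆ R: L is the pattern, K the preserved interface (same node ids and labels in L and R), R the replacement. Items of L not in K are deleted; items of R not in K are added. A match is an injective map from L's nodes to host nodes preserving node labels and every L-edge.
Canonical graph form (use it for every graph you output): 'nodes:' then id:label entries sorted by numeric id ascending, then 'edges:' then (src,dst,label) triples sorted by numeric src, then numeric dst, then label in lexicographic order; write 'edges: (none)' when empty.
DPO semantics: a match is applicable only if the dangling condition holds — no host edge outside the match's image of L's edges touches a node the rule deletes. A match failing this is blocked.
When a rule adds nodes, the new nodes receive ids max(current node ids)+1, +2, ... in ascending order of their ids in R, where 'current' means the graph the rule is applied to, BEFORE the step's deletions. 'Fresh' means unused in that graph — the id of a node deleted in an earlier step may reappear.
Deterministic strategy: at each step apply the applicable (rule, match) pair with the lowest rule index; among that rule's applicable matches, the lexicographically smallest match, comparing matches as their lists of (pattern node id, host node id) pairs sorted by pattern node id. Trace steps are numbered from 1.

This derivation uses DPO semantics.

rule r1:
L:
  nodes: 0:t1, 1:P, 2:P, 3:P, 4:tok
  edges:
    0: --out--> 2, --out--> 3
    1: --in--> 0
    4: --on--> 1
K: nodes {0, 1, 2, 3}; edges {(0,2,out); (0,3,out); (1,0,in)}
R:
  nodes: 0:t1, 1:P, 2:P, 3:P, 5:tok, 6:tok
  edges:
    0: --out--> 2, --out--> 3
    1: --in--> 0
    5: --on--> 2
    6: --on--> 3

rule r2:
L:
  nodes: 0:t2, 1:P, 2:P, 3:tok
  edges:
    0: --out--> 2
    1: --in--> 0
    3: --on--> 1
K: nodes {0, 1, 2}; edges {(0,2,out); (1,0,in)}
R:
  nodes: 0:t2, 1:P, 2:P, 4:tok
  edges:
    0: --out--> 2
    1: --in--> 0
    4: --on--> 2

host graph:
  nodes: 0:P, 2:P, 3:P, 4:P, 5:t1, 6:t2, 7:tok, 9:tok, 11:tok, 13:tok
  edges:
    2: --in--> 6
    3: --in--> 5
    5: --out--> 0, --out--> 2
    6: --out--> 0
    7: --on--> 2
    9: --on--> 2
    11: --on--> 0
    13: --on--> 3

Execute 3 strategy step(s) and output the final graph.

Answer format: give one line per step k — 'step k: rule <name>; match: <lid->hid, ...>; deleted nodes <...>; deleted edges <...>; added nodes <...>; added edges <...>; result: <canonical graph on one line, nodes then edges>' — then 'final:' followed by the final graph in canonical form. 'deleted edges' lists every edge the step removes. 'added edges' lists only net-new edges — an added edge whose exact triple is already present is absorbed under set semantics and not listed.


step 1: rule r1; match: 0->5, 1->3, 2->0, 3->2, 4->13; deleted nodes 13; deleted edges (13,3,on); added nodes 14, 15; added edges (14,0,on); (15,2,on); result: nodes: 0:P, 2:P, 3:P, 4:P, 5:t1, 6:t2, 7:tok, 9:tok, 11:tok, 14:tok, 15:tok edges: (2,6,in); (3,5,in); (5,0,out); (5,2,out); (6,0,out); (7,2,on); (9,2,on); (11,0,on); (14,0,on); (15,2,on)
step 2: rule r2; match: 0->6, 1->2, 2->0, 3->7; deleted nodes 7; deleted edges (7,2,on); added nodes 16; added edges (16,0,on); result: nodes: 0:P, 2:P, 3:P, 4:P, 5:t1, 6:t2, 9:tok, 11:tok, 14:tok, 15:tok, 16:tok edges: (2,6,in); (3,5,in); (5,0,out); (5,2,out); (6,0,out); (9,2,on); (11,0,on); (14,0,on); (15,2,on); (16,0,on)
step 3: rule r2; match: 0->6, 1->2, 2->0, 3->9; deleted nodes 9; deleted edges (9,2,on); added nodes 17; added edges (17,0,on); result: nodes: 0:P, 2:P, 3:P, 4:P, 5:t1, 6:t2, 11:tok, 14:tok, 15:tok, 16:tok, 17:tok edges: (2,6,in); (3,5,in); (5,0,out); (5,2,out); (6,0,out); (11,0,on); (14,0,on); (15,2,on); (16,0,on); (17,0,on)
final:
nodes: 0:P, 2:P, 3:P, 4:P, 5:t1, 6:t2, 11:tok, 14:tok, 15:tok, 16:tok, 17:tok
edges: (2,6,in); (3,5,in); (5,0,out); (5,2,out); (6,0,out); (11,0,on); (14,0,on); (15,2,on); (16,0,on); (17,0,on)
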